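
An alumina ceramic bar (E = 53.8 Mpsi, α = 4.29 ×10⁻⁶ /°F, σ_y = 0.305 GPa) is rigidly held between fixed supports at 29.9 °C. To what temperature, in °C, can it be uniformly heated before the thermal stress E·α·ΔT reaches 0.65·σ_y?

99.1 °C

E = 53.8 Mpsi = 370.9 GPa.
α = 4.29×10⁻⁶/°F × 9/5 = 7.72×10⁻⁶/K.
σ_y = 0.305 GPa = 305.0 MPa.
E·α·ΔT = 198.2 MPa ⇒ ΔT = 198.2 / (370.9×10³ × 7.72×10⁻⁶) = 69.21 K.
T = 29.9 + 69.21 = 99.11 °C.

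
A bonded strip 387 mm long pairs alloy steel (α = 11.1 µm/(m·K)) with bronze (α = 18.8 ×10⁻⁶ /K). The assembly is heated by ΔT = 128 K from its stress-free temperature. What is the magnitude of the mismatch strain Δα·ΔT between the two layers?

Δα = |11.1 − 18.8|×10⁻⁶/K = 7.70×10⁻⁶/K.
Mismatch strain = Δα·ΔT = 7.70×10⁻⁶ × 128.0 = 9.86×10⁻⁴.

9.86×10⁻⁴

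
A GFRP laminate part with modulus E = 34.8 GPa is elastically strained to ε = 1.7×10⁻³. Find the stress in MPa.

σ = E·ε = 34800 MPa × 1.7×10⁻³ = 59.2 MPa.

59.2 MPa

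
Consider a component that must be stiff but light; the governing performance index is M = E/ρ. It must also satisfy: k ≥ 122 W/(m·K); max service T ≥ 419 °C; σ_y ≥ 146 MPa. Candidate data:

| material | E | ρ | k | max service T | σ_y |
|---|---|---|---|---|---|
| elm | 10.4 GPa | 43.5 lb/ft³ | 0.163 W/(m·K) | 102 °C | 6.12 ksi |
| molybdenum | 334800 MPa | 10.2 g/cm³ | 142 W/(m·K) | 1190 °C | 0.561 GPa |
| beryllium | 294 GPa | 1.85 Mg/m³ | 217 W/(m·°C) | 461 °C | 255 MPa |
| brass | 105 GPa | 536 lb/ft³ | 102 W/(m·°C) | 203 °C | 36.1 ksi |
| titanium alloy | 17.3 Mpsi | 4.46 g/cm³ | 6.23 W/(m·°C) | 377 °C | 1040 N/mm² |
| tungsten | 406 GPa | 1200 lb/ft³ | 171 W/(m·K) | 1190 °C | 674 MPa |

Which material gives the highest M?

beryllium

Screen on constraints: k ≥ 122 W/(m·K); max service T ≥ 419 °C; σ_y ≥ 146 MPa. Survivors: molybdenum, beryllium, tungsten.
Convert each candidate to consistent units, then evaluate M:
  molybdenum: E = 334.8 GPa, ρ = 10200 kg/m³
  beryllium: E = 294.0 GPa, ρ = 1850 kg/m³
  tungsten: E = 406.0 GPa, ρ = 19220 kg/m³
  beryllium: M = 159 MN·m/kg
  molybdenum: M = 32.8 MN·m/kg
  tungsten: M = 21.1 MN·m/kg
The maximum is for beryllium.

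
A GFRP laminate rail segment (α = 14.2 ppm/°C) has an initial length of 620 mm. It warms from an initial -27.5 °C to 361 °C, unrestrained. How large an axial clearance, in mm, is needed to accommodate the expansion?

ΔT = 361 − (-27.5) = 388.5 K.
ΔL = α·L₀·ΔT = 14.2×10⁻⁶ × 620 mm × 388.5 K = 3.42 mm.

3.42 mm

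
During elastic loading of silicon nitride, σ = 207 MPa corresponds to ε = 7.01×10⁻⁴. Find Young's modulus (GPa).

295 GPa

E = σ/ε = 207 MPa / 7.01×10⁻⁴ = 295300 MPa = 295 GPa.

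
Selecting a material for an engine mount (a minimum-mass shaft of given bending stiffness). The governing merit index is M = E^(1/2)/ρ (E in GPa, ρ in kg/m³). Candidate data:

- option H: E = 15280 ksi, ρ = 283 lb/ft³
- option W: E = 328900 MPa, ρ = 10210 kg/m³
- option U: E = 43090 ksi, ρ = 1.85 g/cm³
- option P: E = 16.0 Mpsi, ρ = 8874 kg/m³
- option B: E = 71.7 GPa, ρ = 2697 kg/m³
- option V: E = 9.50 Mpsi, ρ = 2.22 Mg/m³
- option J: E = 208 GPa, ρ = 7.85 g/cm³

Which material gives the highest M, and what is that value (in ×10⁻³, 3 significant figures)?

Normalizing units and computing the index:
  option H: E = 105.4 GPa, ρ = 4533 kg/m³
  option W: E = 328.9 GPa, ρ = 10210 kg/m³
  option U: E = 297.1 GPa, ρ = 1850 kg/m³
  option P: E = 110.3 GPa, ρ = 8874 kg/m³
  option B: E = 71.70 GPa, ρ = 2697 kg/m³
  option V: E = 65.50 GPa, ρ = 2220 kg/m³
  option J: E = 208.0 GPa, ρ = 7850 kg/m³
  option U: M = 9.32×10⁻³
  option V: M = 3.65×10⁻³
  option B: M = 3.14×10⁻³
  option H: M = 2.26×10⁻³
  option J: M = 1.84×10⁻³
  option W: M = 1.78×10⁻³
  option P: M = 1.18×10⁻³
Highest index: option U.

option U, M = 9.32×10⁻³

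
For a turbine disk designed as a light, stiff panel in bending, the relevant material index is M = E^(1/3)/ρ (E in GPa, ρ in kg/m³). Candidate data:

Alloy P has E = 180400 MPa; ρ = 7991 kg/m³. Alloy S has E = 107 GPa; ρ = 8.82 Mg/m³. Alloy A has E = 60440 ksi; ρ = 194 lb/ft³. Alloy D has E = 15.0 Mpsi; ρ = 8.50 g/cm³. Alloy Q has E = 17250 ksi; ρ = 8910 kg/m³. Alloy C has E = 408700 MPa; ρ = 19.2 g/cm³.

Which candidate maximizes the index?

After converting to SI:
  alloy P: E = 180.4 GPa, ρ = 7991 kg/m³
  alloy S: E = 107.0 GPa, ρ = 8820 kg/m³
  alloy A: E = 416.7 GPa, ρ = 3108 kg/m³
  alloy D: E = 103.4 GPa, ρ = 8500 kg/m³
  alloy Q: E = 118.9 GPa, ρ = 8910 kg/m³
  alloy C: E = 408.7 GPa, ρ = 19200 kg/m³
  alloy A: M = 2.40×10⁻³
  alloy P: M = 0.707×10⁻³
  alloy D: M = 0.552×10⁻³
  alloy Q: M = 0.552×10⁻³
  alloy S: M = 0.538×10⁻³
  alloy C: M = 0.387×10⁻³
Alloy A ranks first.

alloy A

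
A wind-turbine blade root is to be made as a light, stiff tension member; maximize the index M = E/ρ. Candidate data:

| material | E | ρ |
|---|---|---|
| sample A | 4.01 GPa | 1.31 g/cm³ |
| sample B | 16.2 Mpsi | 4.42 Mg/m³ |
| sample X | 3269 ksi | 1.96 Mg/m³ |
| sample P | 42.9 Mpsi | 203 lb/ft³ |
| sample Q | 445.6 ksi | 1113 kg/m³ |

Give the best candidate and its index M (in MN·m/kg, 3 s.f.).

sample P, M = 91.0 MN·m/kg

In SI units:
  sample A: E = 4.010 GPa, ρ = 1310 kg/m³
  sample B: E = 111.7 GPa, ρ = 4420 kg/m³
  sample X: E = 22.54 GPa, ρ = 1960 kg/m³
  sample P: E = 295.8 GPa, ρ = 3252 kg/m³
  sample Q: E = 3.072 GPa, ρ = 1113 kg/m³
  sample P: M = 91.0 MN·m/kg
  sample B: M = 25.3 MN·m/kg
  sample X: M = 11.5 MN·m/kg
  sample A: M = 3.06 MN·m/kg
  sample Q: M = 2.76 MN·m/kg
Sample P has the largest M.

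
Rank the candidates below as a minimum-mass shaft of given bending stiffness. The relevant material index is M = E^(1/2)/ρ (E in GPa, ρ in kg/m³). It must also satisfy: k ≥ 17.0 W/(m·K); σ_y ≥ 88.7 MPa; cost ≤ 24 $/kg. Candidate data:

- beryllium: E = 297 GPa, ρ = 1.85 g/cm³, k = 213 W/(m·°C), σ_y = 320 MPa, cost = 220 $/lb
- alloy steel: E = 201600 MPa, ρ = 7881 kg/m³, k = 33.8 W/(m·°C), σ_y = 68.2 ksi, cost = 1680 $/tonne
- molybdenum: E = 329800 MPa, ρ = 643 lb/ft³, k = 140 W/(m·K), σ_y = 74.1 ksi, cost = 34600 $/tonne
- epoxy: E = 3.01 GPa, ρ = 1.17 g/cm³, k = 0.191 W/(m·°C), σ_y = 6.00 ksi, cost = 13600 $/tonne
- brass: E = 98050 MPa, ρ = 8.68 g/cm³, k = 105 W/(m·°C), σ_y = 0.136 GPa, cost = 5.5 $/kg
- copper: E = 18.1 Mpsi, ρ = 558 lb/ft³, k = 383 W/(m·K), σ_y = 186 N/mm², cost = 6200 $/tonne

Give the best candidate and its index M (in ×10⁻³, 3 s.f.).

Screen on constraints: k ≥ 17.0 W/(m·K); σ_y ≥ 88.7 MPa; cost ≤ 24 $/kg. Survivors: alloy steel, brass, copper.
Normalizing units and computing the index:
  alloy steel: E = 201.6 GPa, ρ = 7881 kg/m³
  brass: E = 98.05 GPa, ρ = 8680 kg/m³
  copper: E = 124.8 GPa, ρ = 8938 kg/m³
  alloy steel: M = 1.80×10⁻³
  copper: M = 1.25×10⁻³
  brass: M = 1.14×10⁻³
Highest index: alloy steel.

alloy steel, M = 1.80×10⁻³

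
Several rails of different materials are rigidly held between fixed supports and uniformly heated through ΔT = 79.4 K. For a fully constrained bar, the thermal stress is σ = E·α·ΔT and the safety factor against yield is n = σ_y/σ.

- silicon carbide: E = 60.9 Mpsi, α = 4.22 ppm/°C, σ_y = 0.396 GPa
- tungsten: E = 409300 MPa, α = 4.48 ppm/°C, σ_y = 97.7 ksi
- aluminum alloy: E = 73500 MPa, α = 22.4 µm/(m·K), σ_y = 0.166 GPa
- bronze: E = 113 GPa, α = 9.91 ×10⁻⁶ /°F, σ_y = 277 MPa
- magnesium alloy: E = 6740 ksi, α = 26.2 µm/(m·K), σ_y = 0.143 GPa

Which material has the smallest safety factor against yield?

aluminum alloy

Per material, after unit conversion:
  silicon carbide: E = 419.9, α = 4.22, σ_y = 396.0 → σ = 141 MPa, n = 2.81
  tungsten: E = 409.3, α = 4.48, σ_y = 673.6 → σ = 146 MPa, n = 4.63
  aluminum alloy: E = 73.50, α = 22.4, σ_y = 166.0 → σ = 131 MPa, n = 1.27
  bronze: E = 113.0, α = 17.8, σ_y = 277.0 → σ = 160 MPa, n = 1.73
  magnesium alloy: E = 46.47, α = 26.2, σ_y = 143.0 → σ = 96.7 MPa, n = 1.48
The minimum is aluminum alloy at n = 1.27.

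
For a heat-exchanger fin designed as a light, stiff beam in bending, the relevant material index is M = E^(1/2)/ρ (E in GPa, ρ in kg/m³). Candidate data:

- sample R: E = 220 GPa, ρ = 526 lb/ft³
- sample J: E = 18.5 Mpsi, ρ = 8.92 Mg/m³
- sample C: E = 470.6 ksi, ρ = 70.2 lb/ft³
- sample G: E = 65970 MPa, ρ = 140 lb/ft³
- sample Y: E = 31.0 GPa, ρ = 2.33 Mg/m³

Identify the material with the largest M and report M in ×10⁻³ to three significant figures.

Convert each candidate to consistent units, then evaluate M:
  sample R: E = 220.0 GPa, ρ = 8426 kg/m³
  sample J: E = 127.6 GPa, ρ = 8920 kg/m³
  sample C: E = 3.245 GPa, ρ = 1124 kg/m³
  sample G: E = 65.97 GPa, ρ = 2243 kg/m³
  sample Y: E = 31.00 GPa, ρ = 2330 kg/m³
  sample G: M = 3.62×10⁻³
  sample Y: M = 2.39×10⁻³
  sample R: M = 1.76×10⁻³
  sample C: M = 1.60×10⁻³
  sample J: M = 1.27×10⁻³
Highest index: sample G.

sample G, M = 3.62×10⁻³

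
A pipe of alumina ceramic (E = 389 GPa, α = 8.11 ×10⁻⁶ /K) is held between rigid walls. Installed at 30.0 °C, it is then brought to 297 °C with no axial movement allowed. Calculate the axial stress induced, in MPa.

842 MPa

ΔT = 267.0 K. Constrained thermal stress σ = E·α·ΔT = 389.0×10³ MPa × 8.11×10⁻⁶ × 267.0 = 842 MPa (compressive).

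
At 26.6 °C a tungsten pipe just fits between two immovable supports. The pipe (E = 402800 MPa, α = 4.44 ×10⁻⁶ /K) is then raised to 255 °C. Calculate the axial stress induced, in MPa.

408 MPa

E = 402800 MPa = 402.8 GPa.
ΔT = 228.4 K. Constrained thermal stress σ = E·α·ΔT = 402.8×10³ MPa × 4.44×10⁻⁶ × 228.4 = 408 MPa (compressive).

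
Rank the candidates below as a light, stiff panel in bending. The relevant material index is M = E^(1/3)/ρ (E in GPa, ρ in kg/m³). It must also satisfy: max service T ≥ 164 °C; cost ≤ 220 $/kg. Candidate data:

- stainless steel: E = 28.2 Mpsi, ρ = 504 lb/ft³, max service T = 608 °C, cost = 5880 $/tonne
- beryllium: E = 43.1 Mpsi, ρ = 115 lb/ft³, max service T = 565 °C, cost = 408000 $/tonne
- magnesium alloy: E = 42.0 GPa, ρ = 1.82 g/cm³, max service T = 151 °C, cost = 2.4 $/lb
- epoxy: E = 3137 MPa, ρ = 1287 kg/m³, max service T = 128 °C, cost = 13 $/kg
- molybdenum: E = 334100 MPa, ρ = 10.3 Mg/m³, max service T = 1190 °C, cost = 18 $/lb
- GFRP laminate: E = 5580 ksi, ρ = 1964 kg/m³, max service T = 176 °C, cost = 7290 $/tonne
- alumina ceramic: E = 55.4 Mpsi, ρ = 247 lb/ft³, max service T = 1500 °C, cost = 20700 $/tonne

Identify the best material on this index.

alumina ceramic

Screen on constraints: max service T ≥ 164 °C; cost ≤ 220 $/kg. Survivors: stainless steel, molybdenum, GFRP laminate, alumina ceramic.
In SI units:
  stainless steel: E = 194.4 GPa, ρ = 8073 kg/m³
  molybdenum: E = 334.1 GPa, ρ = 10300 kg/m³
  GFRP laminate: E = 38.47 GPa, ρ = 1964 kg/m³
  alumina ceramic: E = 382.0 GPa, ρ = 3957 kg/m³
  alumina ceramic: M = 1.83×10⁻³
  GFRP laminate: M = 1.72×10⁻³
  stainless steel: M = 0.718×10⁻³
  molybdenum: M = 0.674×10⁻³
Alumina ceramic ranks first.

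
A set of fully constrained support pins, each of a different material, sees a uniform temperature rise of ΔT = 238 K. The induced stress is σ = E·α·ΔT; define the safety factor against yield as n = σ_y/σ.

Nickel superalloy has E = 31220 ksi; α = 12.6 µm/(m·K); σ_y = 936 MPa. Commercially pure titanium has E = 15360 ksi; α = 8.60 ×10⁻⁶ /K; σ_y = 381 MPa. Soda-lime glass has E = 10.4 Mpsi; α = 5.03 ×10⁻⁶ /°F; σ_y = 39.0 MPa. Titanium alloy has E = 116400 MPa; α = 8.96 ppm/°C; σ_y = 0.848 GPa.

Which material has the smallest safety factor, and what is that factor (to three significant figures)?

Converting E to GPa, α to ×10⁻⁶/K, σ_y to MPa, then σ and n for each:
  nickel superalloy: E = 215.3, α = 12.6, σ_y = 936.0 → σ = 646 MPa, n = 1.45
  commercially pure titanium: E = 105.9, α = 8.60, σ_y = 381.0 → σ = 217 MPa, n = 1.76
  soda-lime glass: E = 71.71, α = 9.05, σ_y = 39.00 → σ = 155 MPa, n = 0.252
  titanium alloy: E = 116.4, α = 8.96, σ_y = 848.0 → σ = 248 MPa, n = 3.42
Smallest n: soda-lime glass with n = 0.252.

soda-lime glass, n = 0.252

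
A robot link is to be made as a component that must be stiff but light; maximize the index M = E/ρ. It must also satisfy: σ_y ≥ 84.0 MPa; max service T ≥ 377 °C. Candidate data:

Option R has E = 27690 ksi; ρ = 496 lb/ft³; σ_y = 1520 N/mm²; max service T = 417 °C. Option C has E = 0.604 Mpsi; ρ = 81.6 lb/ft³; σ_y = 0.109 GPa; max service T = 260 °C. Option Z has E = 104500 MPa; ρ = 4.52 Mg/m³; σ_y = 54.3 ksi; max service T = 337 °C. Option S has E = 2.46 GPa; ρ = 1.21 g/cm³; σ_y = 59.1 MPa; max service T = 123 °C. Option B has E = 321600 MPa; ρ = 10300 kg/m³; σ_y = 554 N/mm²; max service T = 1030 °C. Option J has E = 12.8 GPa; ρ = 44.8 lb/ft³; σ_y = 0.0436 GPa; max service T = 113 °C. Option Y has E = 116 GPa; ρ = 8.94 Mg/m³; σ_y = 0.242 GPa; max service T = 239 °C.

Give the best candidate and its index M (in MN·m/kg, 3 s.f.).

Screen on constraints: σ_y ≥ 84.0 MPa; max service T ≥ 377 °C. Survivors: option R, option B.
Putting every candidate on a common basis:
  option R: E = 190.9 GPa, ρ = 7945 kg/m³
  option B: E = 321.6 GPa, ρ = 10300 kg/m³
  option B: M = 31.2 MN·m/kg
  option R: M = 24.0 MN·m/kg
Option B has the largest M.

option B, M = 31.2 MN·m/kg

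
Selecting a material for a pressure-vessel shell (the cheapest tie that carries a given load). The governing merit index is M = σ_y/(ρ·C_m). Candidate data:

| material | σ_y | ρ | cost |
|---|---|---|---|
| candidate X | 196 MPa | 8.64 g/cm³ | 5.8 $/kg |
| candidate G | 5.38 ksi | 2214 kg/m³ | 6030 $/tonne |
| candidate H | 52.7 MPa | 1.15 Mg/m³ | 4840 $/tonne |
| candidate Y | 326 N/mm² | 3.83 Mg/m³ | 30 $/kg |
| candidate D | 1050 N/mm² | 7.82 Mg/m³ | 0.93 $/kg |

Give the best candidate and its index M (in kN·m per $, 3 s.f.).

In SI units:
  candidate X: σ_y = 196.0 MPa, ρ = 8640 kg/m³, cost = 5.800 $/kg
  candidate G: σ_y = 37.09 MPa, ρ = 2214 kg/m³, cost = 6.030 $/kg
  candidate H: σ_y = 52.70 MPa, ρ = 1150 kg/m³, cost = 4.840 $/kg
  candidate Y: σ_y = 326.0 MPa, ρ = 3830 kg/m³, cost = 30.00 $/kg
  candidate D: σ_y = 1050 MPa, ρ = 7820 kg/m³, cost = 0.9300 $/kg
  candidate D: M = 144 kN·m per $
  candidate H: M = 9.47 kN·m per $
  candidate X: M = 3.91 kN·m per $
  candidate Y: M = 2.84 kN·m per $
  candidate G: M = 2.78 kN·m per $
Candidate D has the largest M.

candidate D, M = 144 kN·m per $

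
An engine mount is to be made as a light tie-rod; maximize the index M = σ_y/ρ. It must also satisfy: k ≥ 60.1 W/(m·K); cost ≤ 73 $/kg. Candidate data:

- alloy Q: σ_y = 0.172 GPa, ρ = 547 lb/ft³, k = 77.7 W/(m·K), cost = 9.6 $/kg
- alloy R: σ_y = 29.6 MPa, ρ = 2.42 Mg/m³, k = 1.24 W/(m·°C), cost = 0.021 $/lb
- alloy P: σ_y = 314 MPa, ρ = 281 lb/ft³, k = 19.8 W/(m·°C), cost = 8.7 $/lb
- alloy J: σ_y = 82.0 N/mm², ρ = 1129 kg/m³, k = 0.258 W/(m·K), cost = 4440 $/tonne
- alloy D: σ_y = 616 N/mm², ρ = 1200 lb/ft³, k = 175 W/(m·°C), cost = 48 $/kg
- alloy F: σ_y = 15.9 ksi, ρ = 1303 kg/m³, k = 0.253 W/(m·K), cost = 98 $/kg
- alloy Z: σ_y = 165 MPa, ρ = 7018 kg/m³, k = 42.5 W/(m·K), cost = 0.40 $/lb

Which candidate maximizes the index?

alloy D

Screen on constraints: k ≥ 60.1 W/(m·K); cost ≤ 73 $/kg. Survivors: alloy Q, alloy D.
In SI units:
  alloy Q: σ_y = 172.0 MPa, ρ = 8762 kg/m³
  alloy D: σ_y = 616.0 MPa, ρ = 19220 kg/m³
  alloy D: M = 32.0 kN·m/kg
  alloy Q: M = 19.6 kN·m/kg
Highest index: alloy D.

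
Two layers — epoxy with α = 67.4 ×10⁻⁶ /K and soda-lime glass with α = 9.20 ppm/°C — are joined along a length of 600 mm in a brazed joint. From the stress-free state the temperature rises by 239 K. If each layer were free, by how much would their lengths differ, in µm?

8350 µm

Δα = |67.4 − 9.20|×10⁻⁶/K = 58.2×10⁻⁶/K.
ΔL_mismatch = Δα·L·ΔT = 58.2×10⁻⁶ × 600.0 mm × 239.0 K = 8350 µm.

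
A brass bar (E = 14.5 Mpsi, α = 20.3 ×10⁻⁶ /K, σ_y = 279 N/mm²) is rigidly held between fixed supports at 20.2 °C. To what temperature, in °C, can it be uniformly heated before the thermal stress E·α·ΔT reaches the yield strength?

E = 14.5 Mpsi = 99.97 GPa.
σ_y = 279 N/mm² = 279.0 MPa.
E·α·ΔT = 279.0 MPa ⇒ ΔT = 279.0 / (99.97×10³ × 20.3×10⁻⁶) = 137.5 K.
T = 20.2 + 137.5 = 157.7 °C.

158 °C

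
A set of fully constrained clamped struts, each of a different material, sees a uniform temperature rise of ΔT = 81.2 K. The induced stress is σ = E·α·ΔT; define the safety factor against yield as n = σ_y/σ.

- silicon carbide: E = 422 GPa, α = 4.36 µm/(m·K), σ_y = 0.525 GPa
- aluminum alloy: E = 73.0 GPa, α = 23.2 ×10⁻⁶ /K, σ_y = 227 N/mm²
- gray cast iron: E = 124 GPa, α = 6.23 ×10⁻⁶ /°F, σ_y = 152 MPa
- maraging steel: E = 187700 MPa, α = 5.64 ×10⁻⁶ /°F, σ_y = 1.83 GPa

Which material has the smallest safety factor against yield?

gray cast iron

Converting E to GPa, α to ×10⁻⁶/K, σ_y to MPa, then σ and n for each:
  silicon carbide: E = 422.0, α = 4.36, σ_y = 525.0 → σ = 149 MPa, n = 3.51
  aluminum alloy: E = 73.00, α = 23.2, σ_y = 227.0 → σ = 138 MPa, n = 1.65
  gray cast iron: E = 124.0, α = 11.2, σ_y = 152.0 → σ = 113 MPa, n = 1.35
  maraging steel: E = 187.7, α = 10.2, σ_y = 1830 → σ = 155 MPa, n = 11.8
Gray cast iron has the lowest safety factor, n = 1.35.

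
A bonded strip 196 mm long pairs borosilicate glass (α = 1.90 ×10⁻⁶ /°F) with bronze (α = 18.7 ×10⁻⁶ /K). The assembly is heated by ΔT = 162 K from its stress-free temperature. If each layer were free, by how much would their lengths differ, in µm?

485 µm

borosilicate glass: α = 1.90×10⁻⁶/°F × 9/5 = 3.42×10⁻⁶/K.
Δα = |3.42 − 18.7|×10⁻⁶/K = 15.3×10⁻⁶/K.
ΔL_mismatch = Δα·L·ΔT = 15.3×10⁻⁶ × 196.0 mm × 162.0 K = 485 µm.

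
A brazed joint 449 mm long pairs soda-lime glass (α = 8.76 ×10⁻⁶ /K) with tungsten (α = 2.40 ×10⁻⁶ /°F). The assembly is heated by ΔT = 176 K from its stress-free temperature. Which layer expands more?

tungsten: α = 2.40×10⁻⁶/°F × 9/5 = 4.32×10⁻⁶/K.
α(soda-lime glass) = 8.76×10⁻⁶/K vs α(tungsten) = 4.32×10⁻⁶/K.
Higher α expands more for the same ΔT: soda-lime glass.

soda-lime glass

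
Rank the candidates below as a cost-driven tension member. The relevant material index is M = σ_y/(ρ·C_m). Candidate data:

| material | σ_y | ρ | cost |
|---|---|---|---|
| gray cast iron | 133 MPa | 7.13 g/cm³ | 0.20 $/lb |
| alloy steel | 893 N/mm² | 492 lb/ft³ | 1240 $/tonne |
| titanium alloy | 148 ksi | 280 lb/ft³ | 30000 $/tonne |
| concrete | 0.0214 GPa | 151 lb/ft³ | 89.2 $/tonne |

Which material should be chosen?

After converting to SI:
  gray cast iron: σ_y = 133.0 MPa, ρ = 7130 kg/m³, cost = 0.4409 $/kg
  alloy steel: σ_y = 893.0 MPa, ρ = 7881 kg/m³, cost = 1.240 $/kg
  titanium alloy: σ_y = 1020 MPa, ρ = 4485 kg/m³, cost = 30.00 $/kg
  concrete: σ_y = 21.40 MPa, ρ = 2419 kg/m³, cost = 0.08920 $/kg
  concrete: M = 99.2 kN·m per $
  alloy steel: M = 91.4 kN·m per $
  gray cast iron: M = 42.3 kN·m per $
  titanium alloy: M = 7.58 kN·m per $
Concrete ranks first.

concrete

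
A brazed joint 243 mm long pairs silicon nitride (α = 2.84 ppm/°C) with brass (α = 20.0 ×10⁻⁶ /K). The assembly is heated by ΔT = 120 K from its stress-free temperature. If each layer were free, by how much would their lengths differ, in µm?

Δα = |2.84 − 20.0|×10⁻⁶/K = 17.2×10⁻⁶/K.
ΔL_mismatch = Δα·L·ΔT = 17.2×10⁻⁶ × 243.0 mm × 120.0 K = 500 µm.

500 µm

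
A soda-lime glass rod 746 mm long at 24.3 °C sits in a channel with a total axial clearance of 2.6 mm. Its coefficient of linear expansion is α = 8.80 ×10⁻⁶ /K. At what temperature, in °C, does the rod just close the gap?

α·L₀·ΔT = 2.6 mm ⇒ ΔT = 2.6 / (8.80×10⁻⁶ × 746.0) = 396.1 K.
T = 24.3 + 396.1 = 420.4 °C.

420 °C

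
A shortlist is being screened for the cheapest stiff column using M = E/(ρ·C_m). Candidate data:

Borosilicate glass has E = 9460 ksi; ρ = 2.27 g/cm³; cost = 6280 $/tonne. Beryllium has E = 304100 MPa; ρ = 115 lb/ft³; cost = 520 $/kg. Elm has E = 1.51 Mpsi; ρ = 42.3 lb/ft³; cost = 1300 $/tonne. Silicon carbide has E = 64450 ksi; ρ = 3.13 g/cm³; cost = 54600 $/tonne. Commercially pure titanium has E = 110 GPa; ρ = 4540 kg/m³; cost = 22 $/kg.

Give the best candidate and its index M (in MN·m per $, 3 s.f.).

Normalizing units and computing the index:
  borosilicate glass: E = 65.22 GPa, ρ = 2270 kg/m³, cost = 6.280 $/kg
  beryllium: E = 304.1 GPa, ρ = 1842 kg/m³, cost = 520.0 $/kg
  elm: E = 10.41 GPa, ρ = 677.6 kg/m³, cost = 1.300 $/kg
  silicon carbide: E = 444.4 GPa, ρ = 3130 kg/m³, cost = 54.60 $/kg
  commercially pure titanium: E = 110.0 GPa, ρ = 4540 kg/m³, cost = 22.00 $/kg
  elm: M = 11.8 MN·m per $
  borosilicate glass: M = 4.58 MN·m per $
  silicon carbide: M = 2.60 MN·m per $
  commercially pure titanium: M = 1.10 MN·m per $
  beryllium: M = 0.317 MN·m per $
The maximum is for elm.

elm, M = 11.8 MN·m per $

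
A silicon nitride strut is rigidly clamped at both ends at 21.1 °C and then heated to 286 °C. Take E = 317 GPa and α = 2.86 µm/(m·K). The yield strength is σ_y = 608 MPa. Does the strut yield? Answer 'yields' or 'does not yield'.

does not yield

ΔT = 264.9 K. Constrained thermal stress σ = E·α·ΔT = 317.0×10³ MPa × 2.86×10⁻⁶ × 264.9 = 240 MPa (compressive).
Compare to σ_y = 608 MPa: σ < σ_y, so it does not yield.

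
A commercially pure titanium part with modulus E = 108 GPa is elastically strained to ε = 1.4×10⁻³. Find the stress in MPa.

151 MPa

σ = E·ε = 108000 MPa × 1.4×10⁻³ = 151 MPa.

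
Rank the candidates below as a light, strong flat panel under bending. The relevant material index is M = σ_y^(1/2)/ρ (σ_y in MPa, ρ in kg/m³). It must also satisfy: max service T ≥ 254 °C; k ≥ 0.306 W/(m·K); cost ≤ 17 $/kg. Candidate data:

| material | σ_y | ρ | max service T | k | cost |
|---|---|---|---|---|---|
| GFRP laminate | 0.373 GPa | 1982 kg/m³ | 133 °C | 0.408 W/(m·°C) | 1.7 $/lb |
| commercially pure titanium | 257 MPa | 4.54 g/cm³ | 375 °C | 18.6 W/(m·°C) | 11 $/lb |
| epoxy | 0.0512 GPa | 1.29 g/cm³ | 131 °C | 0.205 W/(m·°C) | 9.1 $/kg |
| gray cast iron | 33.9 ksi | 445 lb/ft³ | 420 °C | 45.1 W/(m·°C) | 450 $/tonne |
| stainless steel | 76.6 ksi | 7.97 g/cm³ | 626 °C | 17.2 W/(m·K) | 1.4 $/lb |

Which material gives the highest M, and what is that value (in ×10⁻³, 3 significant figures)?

stainless steel, M = 2.88×10⁻³

Screen on constraints: max service T ≥ 254 °C; k ≥ 0.306 W/(m·K); cost ≤ 17 $/kg. Survivors: gray cast iron, stainless steel.
Convert each candidate to consistent units, then evaluate M:
  gray cast iron: σ_y = 233.7 MPa, ρ = 7128 kg/m³
  stainless steel: σ_y = 528.1 MPa, ρ = 7970 kg/m³
  stainless steel: M = 2.88×10⁻³
  gray cast iron: M = 2.14×10⁻³
The maximum is for stainless steel.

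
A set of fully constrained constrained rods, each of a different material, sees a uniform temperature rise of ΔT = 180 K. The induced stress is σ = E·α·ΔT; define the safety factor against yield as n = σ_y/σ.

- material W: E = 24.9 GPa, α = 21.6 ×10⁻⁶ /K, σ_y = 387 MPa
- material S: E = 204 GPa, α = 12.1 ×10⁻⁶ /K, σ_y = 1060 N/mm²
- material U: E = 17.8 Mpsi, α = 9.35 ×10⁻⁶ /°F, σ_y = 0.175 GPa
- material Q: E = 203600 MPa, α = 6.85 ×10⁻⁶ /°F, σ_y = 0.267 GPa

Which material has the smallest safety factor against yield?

material U

With everything in SI (GPa, ×10⁻⁶/K, MPa):
  material W: E = 24.90, α = 21.6, σ_y = 387.0 → σ = 96.8 MPa, n = 4.00
  material S: E = 204.0, α = 12.1, σ_y = 1060 → σ = 444 MPa, n = 2.39
  material U: E = 122.7, α = 16.8, σ_y = 175.0 → σ = 372 MPa, n = 0.471
  material Q: E = 203.6, α = 12.3, σ_y = 267.0 → σ = 452 MPa, n = 0.591
Material U has the lowest safety factor, n = 0.471.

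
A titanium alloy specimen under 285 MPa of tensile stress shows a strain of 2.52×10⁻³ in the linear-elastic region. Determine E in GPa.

E = σ/ε = 285 MPa / 2.52×10⁻³ = 113100 MPa = 113 GPa.

113 GPa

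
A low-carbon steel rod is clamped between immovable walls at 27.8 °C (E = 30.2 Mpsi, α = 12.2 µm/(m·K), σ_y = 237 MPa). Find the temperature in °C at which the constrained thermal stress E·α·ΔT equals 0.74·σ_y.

E = 30.2 Mpsi = 208.2 GPa.
E·α·ΔT = 175.4 MPa ⇒ ΔT = 175.4 / (208.2×10³ × 12.2×10⁻⁶) = 69.04 K.
T = 27.8 + 69.04 = 96.84 °C.

96.8 °C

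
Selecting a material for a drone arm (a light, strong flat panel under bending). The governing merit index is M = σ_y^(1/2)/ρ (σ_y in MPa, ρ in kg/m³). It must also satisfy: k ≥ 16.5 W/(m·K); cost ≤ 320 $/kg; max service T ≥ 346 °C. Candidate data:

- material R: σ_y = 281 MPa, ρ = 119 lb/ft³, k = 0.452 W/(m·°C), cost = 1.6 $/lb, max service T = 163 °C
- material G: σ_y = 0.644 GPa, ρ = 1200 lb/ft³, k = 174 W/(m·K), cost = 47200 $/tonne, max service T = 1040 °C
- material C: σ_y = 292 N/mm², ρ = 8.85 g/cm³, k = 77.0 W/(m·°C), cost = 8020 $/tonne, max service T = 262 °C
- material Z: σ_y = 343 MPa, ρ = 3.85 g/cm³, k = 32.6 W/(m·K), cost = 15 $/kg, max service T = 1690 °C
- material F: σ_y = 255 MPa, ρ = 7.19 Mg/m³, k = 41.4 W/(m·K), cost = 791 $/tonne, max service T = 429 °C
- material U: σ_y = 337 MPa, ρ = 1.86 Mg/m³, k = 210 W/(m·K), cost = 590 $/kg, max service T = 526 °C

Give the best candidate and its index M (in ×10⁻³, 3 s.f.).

material Z, M = 4.81×10⁻³

Screen on constraints: k ≥ 16.5 W/(m·K); cost ≤ 320 $/kg; max service T ≥ 346 °C. Survivors: material G, material Z, material F.
In SI units:
  material G: σ_y = 644.0 MPa, ρ = 19220 kg/m³
  material Z: σ_y = 343.0 MPa, ρ = 3850 kg/m³
  material F: σ_y = 255.0 MPa, ρ = 7190 kg/m³
  material Z: M = 4.81×10⁻³
  material F: M = 2.22×10⁻³
  material G: M = 1.32×10⁻³
Material Z ranks first.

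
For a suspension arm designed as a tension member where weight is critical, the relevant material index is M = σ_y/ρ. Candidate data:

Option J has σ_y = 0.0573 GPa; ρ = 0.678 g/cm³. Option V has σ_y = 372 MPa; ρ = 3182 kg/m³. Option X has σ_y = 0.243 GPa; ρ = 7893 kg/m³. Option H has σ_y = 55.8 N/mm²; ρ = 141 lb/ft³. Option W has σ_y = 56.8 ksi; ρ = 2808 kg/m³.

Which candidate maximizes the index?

option W

In SI units:
  option J: σ_y = 57.30 MPa, ρ = 678.0 kg/m³
  option V: σ_y = 372.0 MPa, ρ = 3182 kg/m³
  option X: σ_y = 243.0 MPa, ρ = 7893 kg/m³
  option H: σ_y = 55.80 MPa, ρ = 2259 kg/m³
  option W: σ_y = 391.6 MPa, ρ = 2808 kg/m³
  option W: M = 139 kN·m/kg
  option V: M = 117 kN·m/kg
  option J: M = 84.5 kN·m/kg
  option X: M = 30.8 kN·m/kg
  option H: M = 24.7 kN·m/kg
Option W ranks first.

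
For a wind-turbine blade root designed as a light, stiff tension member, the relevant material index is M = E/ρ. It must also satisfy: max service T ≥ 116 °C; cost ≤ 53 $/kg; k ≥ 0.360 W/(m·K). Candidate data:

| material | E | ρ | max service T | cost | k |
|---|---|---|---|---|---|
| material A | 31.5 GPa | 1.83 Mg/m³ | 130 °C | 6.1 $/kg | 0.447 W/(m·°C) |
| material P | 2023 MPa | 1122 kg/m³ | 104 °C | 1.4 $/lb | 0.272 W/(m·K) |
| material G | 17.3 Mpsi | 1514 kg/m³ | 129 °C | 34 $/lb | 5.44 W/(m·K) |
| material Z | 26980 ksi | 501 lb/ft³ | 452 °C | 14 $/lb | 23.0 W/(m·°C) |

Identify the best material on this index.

Screen on constraints: max service T ≥ 116 °C; cost ≤ 53 $/kg; k ≥ 0.360 W/(m·K). Survivors: material A, material Z.
Normalizing units and computing the index:
  material A: E = 31.50 GPa, ρ = 1830 kg/m³
  material Z: E = 186.0 GPa, ρ = 8025 kg/m³
  material Z: M = 23.2 MN·m/kg
  material A: M = 17.2 MN·m/kg
Highest index: material Z.

material Z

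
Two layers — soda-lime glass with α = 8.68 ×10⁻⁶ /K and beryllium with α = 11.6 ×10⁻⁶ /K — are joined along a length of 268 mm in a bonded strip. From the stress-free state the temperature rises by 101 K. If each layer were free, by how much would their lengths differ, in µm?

Δα = |8.68 − 11.6|×10⁻⁶/K = 2.92×10⁻⁶/K.
ΔL_mismatch = Δα·L·ΔT = 2.92×10⁻⁶ × 268.0 mm × 101.0 K = 79.0 µm.

79.0 µm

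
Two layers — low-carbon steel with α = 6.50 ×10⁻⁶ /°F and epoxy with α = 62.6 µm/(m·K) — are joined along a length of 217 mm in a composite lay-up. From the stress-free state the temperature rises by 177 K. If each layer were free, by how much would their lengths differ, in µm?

1960 µm

low-carbon steel: α = 6.50×10⁻⁶/°F × 9/5 = 11.7×10⁻⁶/K.
Δα = |11.7 − 62.6|×10⁻⁶/K = 50.9×10⁻⁶/K.
ΔL_mismatch = Δα·L·ΔT = 50.9×10⁻⁶ × 217.0 mm × 177.0 K = 1960 µm.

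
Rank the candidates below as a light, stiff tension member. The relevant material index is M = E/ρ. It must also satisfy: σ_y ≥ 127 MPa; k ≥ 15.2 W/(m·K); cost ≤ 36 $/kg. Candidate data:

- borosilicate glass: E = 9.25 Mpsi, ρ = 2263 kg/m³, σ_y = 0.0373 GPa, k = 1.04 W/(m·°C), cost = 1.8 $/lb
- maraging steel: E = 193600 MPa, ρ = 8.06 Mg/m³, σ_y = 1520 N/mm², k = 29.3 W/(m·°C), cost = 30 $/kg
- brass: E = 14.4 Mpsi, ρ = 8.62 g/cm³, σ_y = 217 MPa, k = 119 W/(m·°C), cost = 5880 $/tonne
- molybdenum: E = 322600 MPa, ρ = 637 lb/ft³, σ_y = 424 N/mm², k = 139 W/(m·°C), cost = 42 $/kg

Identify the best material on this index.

Screen on constraints: σ_y ≥ 127 MPa; k ≥ 15.2 W/(m·K); cost ≤ 36 $/kg. Survivors: maraging steel, brass.
After converting to SI:
  maraging steel: E = 193.6 GPa, ρ = 8060 kg/m³
  brass: E = 99.28 GPa, ρ = 8620 kg/m³
  maraging steel: M = 24.0 MN·m/kg
  brass: M = 11.5 MN·m/kg
Maraging steel has the largest M.

maraging steel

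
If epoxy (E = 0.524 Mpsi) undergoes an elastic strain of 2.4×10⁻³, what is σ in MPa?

8.67 MPa

E = 0.524 Mpsi = 3.613 GPa.
σ = E·ε = 3613 MPa × 2.4×10⁻³ = 8.67 MPa.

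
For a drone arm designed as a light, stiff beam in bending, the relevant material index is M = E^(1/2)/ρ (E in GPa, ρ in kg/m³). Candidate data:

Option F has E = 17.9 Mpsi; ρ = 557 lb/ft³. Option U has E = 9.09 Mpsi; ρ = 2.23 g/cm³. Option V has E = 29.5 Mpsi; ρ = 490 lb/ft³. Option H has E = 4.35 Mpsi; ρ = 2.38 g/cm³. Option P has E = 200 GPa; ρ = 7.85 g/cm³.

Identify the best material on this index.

In SI units:
  option F: E = 123.4 GPa, ρ = 8922 kg/m³
  option U: E = 62.67 GPa, ρ = 2230 kg/m³
  option V: E = 203.4 GPa, ρ = 7849 kg/m³
  option H: E = 29.99 GPa, ρ = 2380 kg/m³
  option P: E = 200.0 GPa, ρ = 7850 kg/m³
  option U: M = 3.55×10⁻³
  option H: M = 2.30×10⁻³
  option V: M = 1.82×10⁻³
  option P: M = 1.80×10⁻³
  option F: M = 1.25×10⁻³
Option U ranks first.

option U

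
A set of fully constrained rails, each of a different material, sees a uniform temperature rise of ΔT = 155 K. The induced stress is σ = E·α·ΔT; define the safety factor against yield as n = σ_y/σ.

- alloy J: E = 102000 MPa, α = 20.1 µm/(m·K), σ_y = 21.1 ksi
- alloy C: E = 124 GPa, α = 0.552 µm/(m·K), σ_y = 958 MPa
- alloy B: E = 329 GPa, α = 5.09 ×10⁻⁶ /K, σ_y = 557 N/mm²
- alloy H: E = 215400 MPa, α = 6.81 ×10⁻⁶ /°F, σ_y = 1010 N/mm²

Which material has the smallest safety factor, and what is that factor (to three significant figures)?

Per material, after unit conversion:
  alloy J: E = 102.0, α = 20.1, σ_y = 145.5 → σ = 318 MPa, n = 0.458
  alloy C: E = 124.0, α = 0.552, σ_y = 958.0 → σ = 10.6 MPa, n = 90.3
  alloy B: E = 329.0, α = 5.09, σ_y = 557.0 → σ = 260 MPa, n = 2.15
  alloy H: E = 215.4, α = 12.3, σ_y = 1010 → σ = 409 MPa, n = 2.47
The minimum is alloy J at n = 0.458.

alloy J, n = 0.458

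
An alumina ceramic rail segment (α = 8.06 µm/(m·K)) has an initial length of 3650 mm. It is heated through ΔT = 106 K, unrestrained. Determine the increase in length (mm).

ΔL = α·L₀·ΔT = 8.06×10⁻⁶ × 3650 mm × 106.0 K = 3.12 mm.

3.12 mm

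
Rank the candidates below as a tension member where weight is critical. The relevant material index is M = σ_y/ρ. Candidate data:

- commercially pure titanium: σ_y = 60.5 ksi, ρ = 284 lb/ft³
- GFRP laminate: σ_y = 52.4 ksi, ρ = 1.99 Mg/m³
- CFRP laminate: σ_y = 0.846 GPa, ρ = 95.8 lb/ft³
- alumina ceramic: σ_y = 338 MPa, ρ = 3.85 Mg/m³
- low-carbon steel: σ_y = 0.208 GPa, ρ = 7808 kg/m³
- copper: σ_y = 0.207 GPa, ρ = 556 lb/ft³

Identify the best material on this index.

Convert each candidate to consistent units, then evaluate M:
  commercially pure titanium: σ_y = 417.1 MPa, ρ = 4549 kg/m³
  GFRP laminate: σ_y = 361.3 MPa, ρ = 1990 kg/m³
  CFRP laminate: σ_y = 846.0 MPa, ρ = 1535 kg/m³
  alumina ceramic: σ_y = 338.0 MPa, ρ = 3850 kg/m³
  low-carbon steel: σ_y = 208.0 MPa, ρ = 7808 kg/m³
  copper: σ_y = 207.0 MPa, ρ = 8906 kg/m³
  CFRP laminate: M = 551 kN·m/kg
  GFRP laminate: M = 182 kN·m/kg
  commercially pure titanium: M = 91.7 kN·m/kg
  alumina ceramic: M = 87.8 kN·m/kg
  low-carbon steel: M = 26.6 kN·m/kg
  copper: M = 23.2 kN·m/kg
CFRP laminate has the largest M.

CFRP laminate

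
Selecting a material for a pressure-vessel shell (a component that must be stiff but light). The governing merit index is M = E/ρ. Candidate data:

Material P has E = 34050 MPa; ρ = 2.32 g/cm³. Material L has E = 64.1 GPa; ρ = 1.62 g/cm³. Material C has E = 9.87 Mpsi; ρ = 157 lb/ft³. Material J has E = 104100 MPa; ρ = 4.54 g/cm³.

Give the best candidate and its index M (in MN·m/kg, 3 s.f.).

material L, M = 39.6 MN·m/kg

After converting to SI:
  material P: E = 34.05 GPa, ρ = 2320 kg/m³
  material L: E = 64.10 GPa, ρ = 1620 kg/m³
  material C: E = 68.05 GPa, ρ = 2515 kg/m³
  material J: E = 104.1 GPa, ρ = 4540 kg/m³
  material L: M = 39.6 MN·m/kg
  material C: M = 27.1 MN·m/kg
  material J: M = 22.9 MN·m/kg
  material P: M = 14.7 MN·m/kg
Material L ranks first.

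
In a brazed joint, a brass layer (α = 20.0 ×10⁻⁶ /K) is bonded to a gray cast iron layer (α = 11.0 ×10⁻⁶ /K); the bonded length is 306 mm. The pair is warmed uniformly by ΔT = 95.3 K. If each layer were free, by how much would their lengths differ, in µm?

262 µm

Δα = |20.0 − 11.0|×10⁻⁶/K = 9.00×10⁻⁶/K.
ΔL_mismatch = Δα·L·ΔT = 9.00×10⁻⁶ × 306.0 mm × 95.3 K = 262 µm.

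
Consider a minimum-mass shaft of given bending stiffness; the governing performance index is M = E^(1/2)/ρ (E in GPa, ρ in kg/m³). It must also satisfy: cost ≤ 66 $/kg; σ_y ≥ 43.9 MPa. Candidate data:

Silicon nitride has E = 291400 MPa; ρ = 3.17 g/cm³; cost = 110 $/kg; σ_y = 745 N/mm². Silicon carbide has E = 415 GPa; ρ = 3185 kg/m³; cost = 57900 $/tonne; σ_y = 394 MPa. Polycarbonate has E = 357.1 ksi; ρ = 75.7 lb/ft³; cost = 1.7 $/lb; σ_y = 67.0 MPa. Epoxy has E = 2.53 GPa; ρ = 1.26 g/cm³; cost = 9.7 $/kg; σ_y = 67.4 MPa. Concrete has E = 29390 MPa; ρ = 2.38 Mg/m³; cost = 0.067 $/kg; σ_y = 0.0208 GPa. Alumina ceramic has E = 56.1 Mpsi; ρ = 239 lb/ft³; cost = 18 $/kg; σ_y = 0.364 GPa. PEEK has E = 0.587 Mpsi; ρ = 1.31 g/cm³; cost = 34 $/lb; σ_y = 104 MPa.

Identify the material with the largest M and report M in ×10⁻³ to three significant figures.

silicon carbide, M = 6.40×10⁻³

Screen on constraints: cost ≤ 66 $/kg; σ_y ≥ 43.9 MPa. Survivors: silicon carbide, polycarbonate, epoxy, alumina ceramic.
In SI units:
  silicon carbide: E = 415.0 GPa, ρ = 3185 kg/m³
  polycarbonate: E = 2.462 GPa, ρ = 1213 kg/m³
  epoxy: E = 2.530 GPa, ρ = 1260 kg/m³
  alumina ceramic: E = 386.8 GPa, ρ = 3828 kg/m³
  silicon carbide: M = 6.40×10⁻³
  alumina ceramic: M = 5.14×10⁻³
  polycarbonate: M = 1.29×10⁻³
  epoxy: M = 1.26×10⁻³
Highest index: silicon carbide.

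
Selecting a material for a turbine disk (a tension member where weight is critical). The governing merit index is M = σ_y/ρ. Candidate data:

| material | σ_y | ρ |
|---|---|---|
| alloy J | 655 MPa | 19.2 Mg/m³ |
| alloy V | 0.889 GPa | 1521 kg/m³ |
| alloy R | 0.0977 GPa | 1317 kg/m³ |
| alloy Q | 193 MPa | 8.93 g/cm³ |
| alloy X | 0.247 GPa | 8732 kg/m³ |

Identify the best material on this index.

alloy V

After converting to SI:
  alloy J: σ_y = 655.0 MPa, ρ = 19200 kg/m³
  alloy V: σ_y = 889.0 MPa, ρ = 1521 kg/m³
  alloy R: σ_y = 97.70 MPa, ρ = 1317 kg/m³
  alloy Q: σ_y = 193.0 MPa, ρ = 8930 kg/m³
  alloy X: σ_y = 247.0 MPa, ρ = 8732 kg/m³
  alloy V: M = 584 kN·m/kg
  alloy R: M = 74.2 kN·m/kg
  alloy J: M = 34.1 kN·m/kg
  alloy X: M = 28.3 kN·m/kg
  alloy Q: M = 21.6 kN·m/kg
Alloy V ranks first.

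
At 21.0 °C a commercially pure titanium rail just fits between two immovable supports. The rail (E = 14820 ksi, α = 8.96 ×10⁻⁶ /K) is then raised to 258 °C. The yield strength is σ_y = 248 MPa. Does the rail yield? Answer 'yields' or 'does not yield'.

does not yield

E = 14820 ksi = 102.2 GPa.
ΔT = 237.0 K. Constrained thermal stress σ = E·α·ΔT = 102.2×10³ MPa × 8.96×10⁻⁶ × 237.0 = 217 MPa (compressive).
Compare to σ_y = 248 MPa: σ < σ_y, so it does not yield.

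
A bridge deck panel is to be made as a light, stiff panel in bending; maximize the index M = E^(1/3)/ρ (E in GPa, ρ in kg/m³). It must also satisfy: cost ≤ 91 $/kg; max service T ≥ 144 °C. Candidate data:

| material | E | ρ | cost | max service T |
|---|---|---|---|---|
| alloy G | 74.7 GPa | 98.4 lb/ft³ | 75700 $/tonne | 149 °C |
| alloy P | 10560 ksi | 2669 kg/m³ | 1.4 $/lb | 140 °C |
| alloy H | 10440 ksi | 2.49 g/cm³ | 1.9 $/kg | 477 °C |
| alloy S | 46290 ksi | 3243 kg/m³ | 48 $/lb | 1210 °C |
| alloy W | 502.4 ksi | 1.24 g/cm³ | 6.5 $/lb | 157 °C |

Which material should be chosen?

Screen on constraints: cost ≤ 91 $/kg; max service T ≥ 144 °C. Survivors: alloy G, alloy H, alloy W.
Normalizing units and computing the index:
  alloy G: E = 74.70 GPa, ρ = 1576 kg/m³
  alloy H: E = 71.98 GPa, ρ = 2490 kg/m³
  alloy W: E = 3.464 GPa, ρ = 1240 kg/m³
  alloy G: M = 2.67×10⁻³
  alloy H: M = 1.67×10⁻³
  alloy W: M = 1.22×10⁻³
Alloy G ranks first.

alloy G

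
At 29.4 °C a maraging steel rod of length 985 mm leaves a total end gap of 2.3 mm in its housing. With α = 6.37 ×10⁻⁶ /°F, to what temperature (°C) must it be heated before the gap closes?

233 °C

α = 6.37×10⁻⁶/°F × 9/5 = 11.5×10⁻⁶/K.
α·L₀·ΔT = 2.3 mm ⇒ ΔT = 2.3 / (11.5×10⁻⁶ × 985.0) = 203.6 K.
T = 29.4 + 203.6 = 233.0 °C.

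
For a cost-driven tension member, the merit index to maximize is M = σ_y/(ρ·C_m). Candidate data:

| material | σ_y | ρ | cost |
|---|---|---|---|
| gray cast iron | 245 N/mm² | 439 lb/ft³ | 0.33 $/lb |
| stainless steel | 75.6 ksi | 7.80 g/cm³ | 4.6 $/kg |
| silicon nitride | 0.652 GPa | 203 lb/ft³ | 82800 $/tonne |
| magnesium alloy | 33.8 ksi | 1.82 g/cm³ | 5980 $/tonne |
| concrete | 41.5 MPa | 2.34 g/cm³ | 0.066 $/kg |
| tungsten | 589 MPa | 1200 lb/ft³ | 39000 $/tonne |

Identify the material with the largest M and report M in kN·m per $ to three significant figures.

concrete, M = 269 kN·m per $

Putting every candidate on a common basis:
  gray cast iron: σ_y = 245.0 MPa, ρ = 7032 kg/m³, cost = 0.7275 $/kg
  stainless steel: σ_y = 521.2 MPa, ρ = 7800 kg/m³, cost = 4.600 $/kg
  silicon nitride: σ_y = 652.0 MPa, ρ = 3252 kg/m³, cost = 82.80 $/kg
  magnesium alloy: σ_y = 233.0 MPa, ρ = 1820 kg/m³, cost = 5.980 $/kg
  concrete: σ_y = 41.50 MPa, ρ = 2340 kg/m³, cost = 0.06600 $/kg
  tungsten: σ_y = 589.0 MPa, ρ = 19220 kg/m³, cost = 39.00 $/kg
  concrete: M = 269 kN·m per $
  gray cast iron: M = 47.9 kN·m per $
  magnesium alloy: M = 21.4 kN·m per $
  stainless steel: M = 14.5 kN·m per $
  silicon nitride: M = 2.42 kN·m per $
  tungsten: M = 0.786 kN·m per $
The maximum is for concrete.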